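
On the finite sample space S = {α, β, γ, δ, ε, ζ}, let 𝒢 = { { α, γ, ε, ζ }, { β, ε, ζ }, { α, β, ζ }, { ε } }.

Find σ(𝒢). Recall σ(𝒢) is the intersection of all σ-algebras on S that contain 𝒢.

|σ(𝒢)| = 64.  σ(𝒢) = { {}, { α }, { β }, { γ }, { δ }, { ε }, { ζ }, { α, β }, { α, γ }, { α, δ }, { α, ε }, { α, ζ }, { β, γ }, { β, δ }, { β, ε }, { β, ζ }, { γ, δ }, { γ, ε }, { γ, ζ }, { δ, ε }, { δ, ζ }, { ε, ζ }, { α, β, γ }, { α, β, δ }, { α, β, ε }, { α, β, ζ }, { α, γ, δ }, { α, γ, ε }, { α, γ, ζ }, { α, δ, ε }, { α, δ, ζ }, { α, ε, ζ }, { β, γ, δ }, { β, γ, ε }, { β, γ, ζ }, { β, δ, ε }, { β, δ, ζ }, { β, ε, ζ }, { γ, δ, ε }, { γ, δ, ζ }, { γ, ε, ζ }, { δ, ε, ζ }, { α, β, γ, δ }, { α, β, γ, ε }, { α, β, γ, ζ }, { α, β, δ, ε }, { α, β, δ, ζ }, { α, β, ε, ζ }, { α, γ, δ, ε }, { α, γ, δ, ζ }, { α, γ, ε, ζ }, { α, δ, ε, ζ }, { β, γ, δ, ε }, { β, γ, δ, ζ }, { β, γ, ε, ζ }, { β, δ, ε, ζ }, { γ, δ, ε, ζ }, { α, β, γ, δ, ε }, { α, β, γ, δ, ζ }, { α, β, γ, ε, ζ }, { α, β, δ, ε, ζ }, { α, γ, δ, ε, ζ }, { β, γ, δ, ε, ζ }, S }

Derivation:
Seed the family with 𝒢 together with ∅ and S: { {}, { ε }, { α, β, ζ }, { β, ε, ζ }, { α, γ, ε, ζ }, S }.
Step 1 (6 new):
  { β, δ }  = S∖{ α, γ, ε, ζ }
  { α, γ, δ }  = S∖{ β, ε, ζ }
  { γ, δ, ε }  = S∖{ α, β, ζ }
  { α, β, ε, ζ }  = { α, β, ζ } ∪ { β, ε, ζ }
  { α, β, γ, δ, ζ }  = S∖{ ε }
  { α, β, γ, ε, ζ }  = { α, γ, ε, ζ } ∪ { α, β, ζ }
  |family| = 12
Step 2. New:
  { δ }  = S∖{ α, β, γ, ε, ζ }
  { γ, δ }  = S∖{ α, β, ε, ζ }
  { β, δ, ε }  = { ε } ∪ { β, δ }
  { α, β, γ, δ }  = { α, γ, δ } ∪ { β, δ }
  { α, β, δ, ζ }  = { α, β, ζ } ∪ { β, δ }
  { α, γ, δ, ε }  = { γ, δ, ε } ∪ { α, γ, δ }
  { β, γ, δ, ε }  = { γ, δ, ε } ∪ { β, δ }
  { β, δ, ε, ζ }  = { β, ε, ζ } ∪ { β, δ }
  { α, β, δ, ε, ζ }  = { β, δ } ∪ { α, β, ε, ζ }
  { α, γ, δ, ε, ζ }  = { α, γ, ε, ζ } ∪ { γ, δ, ε }
  { β, γ, δ, ε, ζ }  = { γ, δ, ε } ∪ { β, ε, ζ }
  |family| = 23
Step 3. New:
  { α }  = S∖{ β, γ, δ, ε, ζ }
  { β }  = S∖{ α, γ, δ, ε, ζ }
  { γ }  = S∖{ α, β, δ, ε, ζ }
  { α, γ }  = S∖{ β, δ, ε, ζ }
  { α, ζ }  = S∖{ β, γ, δ, ε }
  { β, ζ }  = S∖{ α, γ, δ, ε }
  { γ, ε }  = S∖{ α, β, δ, ζ }
  { δ, ε }  = { ε } ∪ { δ }
  { ε, ζ }  = S∖{ α, β, γ, δ }
  { α, γ, ζ }  = S∖{ β, δ, ε }
  { β, γ, δ }  = { γ, δ } ∪ { β, δ }
  { α, β, γ, δ, ε }  = { γ, δ, ε } ∪ { α, β, γ, δ }
  |family| = 35
Step 4: 24 new —
  { ζ }  = S∖{ α, β, γ, δ, ε }
  { α, β }  = { α } ∪ { β }
  { α, δ }  = { α } ∪ { δ }
  { α, ε }  = { α } ∪ { ε }
  { β, γ }  = { β } ∪ { γ }
  { β, ε }  = { β } ∪ { ε }
  { α, β, γ }  = { β } ∪ { α, γ }
  { α, β, δ }  = { α } ∪ { β, δ }
  { α, γ, ε }  = { α } ∪ { γ, ε }
  { α, δ, ε }  = { α } ∪ { δ, ε }
  { α, δ, ζ }  = { α, ζ } ∪ { δ }
  { α, ε, ζ }  = S∖{ β, γ, δ }
  { β, γ, ε }  = { β } ∪ { γ, ε }
  { β, γ, ζ }  = { β, ζ } ∪ { γ }
  { β, δ, ζ }  = { β, ζ } ∪ { δ }
  { γ, ε, ζ }  = { ε, ζ } ∪ { γ }
  { δ, ε, ζ }  = { ε, ζ } ∪ { δ, ε }
  { α, β, γ, ζ }  = S∖{ δ, ε }
  { α, β, δ, ε }  = { α } ∪ { β, δ, ε }
  { α, γ, δ, ζ }  = { γ, δ } ∪ { α, γ, ζ }
  { α, δ, ε, ζ }  = { α, ζ } ∪ { δ, ε }
  { β, γ, δ, ζ }  = { γ, δ } ∪ { β, ζ }
  { β, γ, ε, ζ }  = { β, ε, ζ } ∪ { γ }
  { γ, δ, ε, ζ }  = { γ, δ, ε } ∪ { ε, ζ }
  |family| = 59
Step 5. New:
  { γ, ζ }  = S∖{ α, β, δ, ε }
  { δ, ζ }  = { ζ } ∪ { δ }
  { α, β, ε }  = { β, ε } ∪ { α, ε }
  { γ, δ, ζ }  = { γ, δ } ∪ { ζ }
  { α, β, γ, ε }  = { β, ε } ∪ { α, γ, ε }
  |family| = 64
Step 6: closed — nothing new.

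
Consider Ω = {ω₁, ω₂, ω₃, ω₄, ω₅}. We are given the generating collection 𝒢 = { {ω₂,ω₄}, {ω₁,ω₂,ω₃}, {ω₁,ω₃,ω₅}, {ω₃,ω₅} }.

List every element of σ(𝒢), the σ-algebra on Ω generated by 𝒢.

|σ(𝒢)| = 32.  σ(𝒢) = { ∅, {ω₁}, {ω₂}, {ω₃}, {ω₄}, {ω₅}, {ω₁,ω₂}, {ω₁,ω₃}, {ω₁,ω₄}, {ω₁,ω₅}, {ω₂,ω₃}, {ω₂,ω₄}, {ω₂,ω₅}, {ω₃,ω₄}, {ω₃,ω₅}, {ω₄,ω₅}, {ω₁,ω₂,ω₃}, {ω₁,ω₂,ω₄}, {ω₁,ω₂,ω₅}, {ω₁,ω₃,ω₄}, {ω₁,ω₃,ω₅}, {ω₁,ω₄,ω₅}, {ω₂,ω₃,ω₄}, {ω₂,ω₃,ω₅}, {ω₂,ω₄,ω₅}, {ω₃,ω₄,ω₅}, {ω₁,ω₂,ω₃,ω₄}, {ω₁,ω₂,ω₃,ω₅}, {ω₁,ω₂,ω₄,ω₅}, {ω₁,ω₃,ω₄,ω₅}, {ω₂,ω₃,ω₄,ω₅}, Ω }

Derivation:
Seed the family with 𝒢 together with ∅ and Ω: { ∅, {ω₂,ω₄}, {ω₃,ω₅}, {ω₁,ω₂,ω₃}, {ω₁,ω₃,ω₅}, Ω }.
Pass 1. New:
  {ω₄,ω₅}  = complement {ω₁,ω₂,ω₃}
  {ω₁,ω₂,ω₄}  = complement {ω₃,ω₅}
  {ω₁,ω₂,ω₃,ω₄}  = {ω₁,ω₂,ω₃} ∪ {ω₂,ω₄}
  {ω₁,ω₂,ω₃,ω₅}  = {ω₁,ω₂,ω₃} ∪ {ω₁,ω₃,ω₅}
  {ω₂,ω₃,ω₄,ω₅}  = {ω₃,ω₅} ∪ {ω₂,ω₄}
  |family| = 11
Pass 2: +7 →
  {ω₁}  = complement {ω₂,ω₃,ω₄,ω₅}
  {ω₄}  = complement {ω₁,ω₂,ω₃,ω₅}
  {ω₅}  = complement {ω₁,ω₂,ω₃,ω₄}
  {ω₂,ω₄,ω₅}  = {ω₄,ω₅} ∪ {ω₂,ω₄}
  {ω₃,ω₄,ω₅}  = {ω₄,ω₅} ∪ {ω₃,ω₅}
  {ω₁,ω₂,ω₄,ω₅}  = {ω₁,ω₂,ω₄} ∪ {ω₄,ω₅}
  {ω₁,ω₃,ω₄,ω₅}  = {ω₁,ω₃,ω₅} ∪ {ω₄,ω₅}
  |family| = 18
Pass 3: 7 new —
  {ω₂}  = complement {ω₁,ω₃,ω₄,ω₅}
  {ω₃}  = complement {ω₁,ω₂,ω₄,ω₅}
  {ω₁,ω₂}  = complement {ω₃,ω₄,ω₅}
  {ω₁,ω₃}  = complement {ω₂,ω₄,ω₅}
  {ω₁,ω₄}  = {ω₄} ∪ {ω₁}
  {ω₁,ω₅}  = {ω₅} ∪ {ω₁}
  {ω₁,ω₄,ω₅}  = {ω₄,ω₅} ∪ {ω₁}
  |family| = 25
Pass 4 adds 7:
  {ω₂,ω₃}  = complement {ω₁,ω₄,ω₅}
  {ω₂,ω₅}  = {ω₂} ∪ {ω₅}
  {ω₃,ω₄}  = {ω₃} ∪ {ω₄}
  {ω₁,ω₂,ω₅}  = {ω₁,ω₂} ∪ {ω₅}
  {ω₁,ω₃,ω₄}  = {ω₃} ∪ {ω₁,ω₄}
  {ω₂,ω₃,ω₄}  = complement {ω₁,ω₅}
  {ω₂,ω₃,ω₅}  = complement {ω₁,ω₄}
  |family| = 32
Pass 5: already closed under ᶜ and ∪.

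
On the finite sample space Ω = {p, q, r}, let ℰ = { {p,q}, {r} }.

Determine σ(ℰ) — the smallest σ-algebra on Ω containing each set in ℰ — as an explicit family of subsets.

Answer: σ(ℰ) = { {}, {r}, {p,q}, Ω }

Trace:
Take S₀ = ℰ ∪ {∅, Ω} = { {}, {r}, {p,q}, Ω }.
Step 1: already closed under ᶜ and ∪.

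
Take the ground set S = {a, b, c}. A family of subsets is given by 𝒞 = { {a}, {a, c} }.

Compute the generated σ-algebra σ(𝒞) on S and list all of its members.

Seed the family with 𝒞 together with ∅ and S: { {}, {a}, {a, c}, S }.
Step 1 adds 2:
  {b}  = complement {a, c}
  {b, c}  = complement {a}
Step 2. New:
  {a, b}  = {b} ∪ {a}
Step 3 (1 new):
  {c}  = complement {a, b}
Step 4: stable.

|σ(𝒞)| = 8.  σ(𝒞) = { {}, {a}, {b}, {c}, {a, b}, {a, c}, {b, c}, S }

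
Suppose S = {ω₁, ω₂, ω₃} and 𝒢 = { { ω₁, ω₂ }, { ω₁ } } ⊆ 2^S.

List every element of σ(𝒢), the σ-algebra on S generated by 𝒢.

Start: 𝒢 ∪ {∅, S} = { {  }, { ω₁ }, { ω₁, ω₂ }, S }.
Pass 1 adds 2:
  { ω₃ }  = complement { ω₁, ω₂ }
  { ω₂, ω₃ }  = complement { ω₁ }
  [6 total]
Pass 2: 1 new —
  { ω₁, ω₃ }  = { ω₃ } ∪ { ω₁ }
  [7 total]
Pass 3. New:
  { ω₂ }  = complement { ω₁, ω₃ }
  [8 total]
After Pass 4 the family is unchanged; done.

σ(𝒢) = { {  }, { ω₁ }, { ω₂ }, { ω₃ }, { ω₁, ω₂ }, { ω₁, ω₃ }, { ω₂, ω₃ }, S }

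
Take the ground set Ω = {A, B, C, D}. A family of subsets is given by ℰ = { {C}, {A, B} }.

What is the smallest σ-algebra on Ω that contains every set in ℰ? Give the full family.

|σ(ℰ)| = 8.  σ(ℰ) = { ∅, {C}, {D}, {A, B}, {C, D}, {A, B, C}, {A, B, D}, Ω }

Derivation:
Initial family (4 sets): { ∅, {C}, {A, B}, Ω }.
Pass 1: 3 new —
  {C, D}  = Ω∖{A, B}
  {A, B, C}  = {C} ∪ {A, B}
  {A, B, D}  = Ω∖{C}
  [7 total]
Pass 2 adds 1:
  {D}  = Ω∖{A, B, C}
  [8 total]
Pass 3 adds nothing — fixpoint reached.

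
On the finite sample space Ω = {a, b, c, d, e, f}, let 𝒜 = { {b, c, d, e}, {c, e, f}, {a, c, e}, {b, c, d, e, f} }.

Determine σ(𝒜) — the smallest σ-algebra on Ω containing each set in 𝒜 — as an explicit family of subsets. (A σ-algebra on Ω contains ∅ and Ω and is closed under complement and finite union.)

σ(𝒜) (16 sets): { {}, {a}, {f}, {a, f}, {b, d}, {c, e}, {a, b, d}, {a, c, e}, {b, d, f}, {c, e, f}, {a, b, d, f}, {a, c, e, f}, {b, c, d, e}, {a, b, c, d, e}, {b, c, d, e, f}, Ω }

Trace:
Begin from { {}, {a, c, e}, {c, e, f}, {b, c, d, e}, {b, c, d, e, f}, Ω } (that is, 𝒜 plus ∅ and Ω).
Round 1 (6 new):
  {a}  = ᶜ of {b, c, d, e, f}
  {a, f}  = ᶜ of {b, c, d, e}
  {a, b, d}  = ᶜ of {c, e, f}
  {b, d, f}  = ᶜ of {a, c, e}
  {a, c, e, f}  = {c, e, f} ∪ {a, c, e}
  {a, b, c, d, e}  = {a, c, e} ∪ {b, c, d, e}
Round 2: 3 new —
  {f}  = ᶜ of {a, b, c, d, e}
  {b, d}  = ᶜ of {a, c, e, f}
  {a, b, d, f}  = {b, d, f} ∪ {a, f}
Round 3 (1 new):
  {c, e}  = ᶜ of {a, b, d, f}
Round 4: stable.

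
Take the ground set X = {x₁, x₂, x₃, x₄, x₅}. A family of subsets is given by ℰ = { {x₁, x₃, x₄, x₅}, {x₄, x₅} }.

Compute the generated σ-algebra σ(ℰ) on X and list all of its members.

σ(ℰ) = { ∅, {x₂}, {x₁, x₃}, {x₄, x₅}, {x₁, x₂, x₃}, {x₂, x₄, x₅}, {x₁, x₃, x₄, x₅}, X }

Check:
Start: ℰ ∪ {∅, X} = { ∅, {x₄, x₅}, {x₁, x₃, x₄, x₅}, X }.
Iteration 1. New:
  {x₂}  = {x₁, x₃, x₄, x₅}ᶜ
  {x₁, x₂, x₃}  = {x₄, x₅}ᶜ
Iteration 2: 1 new —
  {x₂, x₄, x₅}  = {x₄, x₅} ∪ {x₂}
Iteration 3 adds 1:
  {x₁, x₃}  = {x₂, x₄, x₅}ᶜ
Iteration 4: closed — nothing new.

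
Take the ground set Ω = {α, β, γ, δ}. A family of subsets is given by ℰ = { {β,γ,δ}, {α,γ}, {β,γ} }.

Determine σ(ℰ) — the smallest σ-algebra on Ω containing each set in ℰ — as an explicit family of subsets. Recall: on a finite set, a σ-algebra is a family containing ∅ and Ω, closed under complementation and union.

|σ(ℰ)| = 16.  σ(ℰ) = { ∅, {α}, {β}, {γ}, {δ}, {α,β}, {α,γ}, {α,δ}, {β,γ}, {β,δ}, {γ,δ}, {α,β,γ}, {α,β,δ}, {α,γ,δ}, {β,γ,δ}, Ω }

Derivation:
Seed the family with ℰ together with ∅ and Ω: { ∅, {α,γ}, {β,γ}, {β,γ,δ}, Ω }.
Step 1. New:
  {α}  = ᶜ of {β,γ,δ}
  {α,δ}  = ᶜ of {β,γ}
  {β,δ}  = ᶜ of {α,γ}
  {α,β,γ}  = {β,γ} ∪ {α,γ}
  |family| = 9
Step 2 adds 3:
  {δ}  = ᶜ of {α,β,γ}
  {α,β,δ}  = {α,δ} ∪ {β,δ}
  {α,γ,δ}  = {α,δ} ∪ {α,γ}
  |family| = 12
Step 3 adds 2:
  {β}  = ᶜ of {α,γ,δ}
  {γ}  = ᶜ of {α,β,δ}
  |family| = 14
Step 4 adds 2:
  {α,β}  = {β} ∪ {α}
  {γ,δ}  = {γ} ∪ {δ}
  |family| = 16
Step 5: no new sets; the family is a σ-algebra.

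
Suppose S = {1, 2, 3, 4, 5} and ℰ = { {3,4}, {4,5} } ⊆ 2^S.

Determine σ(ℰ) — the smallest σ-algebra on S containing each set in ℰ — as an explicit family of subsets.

Start: ℰ ∪ {∅, S} = { ∅, {3,4}, {4,5}, S }.
Round 1: 3 new —
  {1,2,3}  = complement {4,5}
  {1,2,5}  = complement {3,4}
  {3,4,5}  = {4,5} ∪ {3,4}
  (now 7)
Round 2. New:
  {1,2}  = complement {3,4,5}
  {1,2,3,4}  = {3,4} ∪ {1,2,3}
  {1,2,3,5}  = {1,2,5} ∪ {1,2,3}
  {1,2,4,5}  = {4,5} ∪ {1,2,5}
  (now 11)
Round 3 (3 new):
  {3}  = complement {1,2,4,5}
  {4}  = complement {1,2,3,5}
  {5}  = complement {1,2,3,4}
  (now 14)
Round 4: 2 new —
  {3,5}  = {3} ∪ {5}
  {1,2,4}  = {1,2} ∪ {4}
  (now 16)
Round 5: closed — nothing new.

|σ(ℰ)| = 16.  σ(ℰ) = { ∅, {3}, {4}, {5}, {1,2}, {3,4}, {3,5}, {4,5}, {1,2,3}, {1,2,4}, {1,2,5}, {3,4,5}, {1,2,3,4}, {1,2,3,5}, {1,2,4,5}, S }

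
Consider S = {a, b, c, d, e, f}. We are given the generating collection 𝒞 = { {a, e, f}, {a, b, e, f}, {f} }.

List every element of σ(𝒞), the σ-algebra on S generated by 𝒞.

Seed the family with 𝒞 together with ∅ and S: { {}, {f}, {a, e, f}, {a, b, e, f}, S }.
Iteration 1: +3 →
  {c, d}  = ᶜ of {a, b, e, f}
  {b, c, d}  = ᶜ of {a, e, f}
  {a, b, c, d, e}  = ᶜ of {f}
Iteration 2: +3 →
  {c, d, f}  = {f} ∪ {c, d}
  {b, c, d, f}  = {f} ∪ {b, c, d}
  {a, c, d, e, f}  = {c, d} ∪ {a, e, f}
Iteration 3 (3 new):
  {b}  = ᶜ of {a, c, d, e, f}
  {a, e}  = ᶜ of {b, c, d, f}
  {a, b, e}  = ᶜ of {c, d, f}
Iteration 4 (2 new):
  {b, f}  = {b} ∪ {f}
  {a, c, d, e}  = {c, d} ∪ {a, e}
Iteration 5: stable.

σ(𝒞) = { {}, {b}, {f}, {a, e}, {b, f}, {c, d}, {a, b, e}, {a, e, f}, {b, c, d}, {c, d, f}, {a, b, e, f}, {a, c, d, e}, {b, c, d, f}, {a, b, c, d, e}, {a, c, d, e, f}, S }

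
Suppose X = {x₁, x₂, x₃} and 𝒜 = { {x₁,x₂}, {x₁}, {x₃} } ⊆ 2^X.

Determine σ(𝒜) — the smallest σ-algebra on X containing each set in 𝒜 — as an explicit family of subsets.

σ(𝒜) = { ∅, {x₁}, {x₂}, {x₃}, {x₁,x₂}, {x₁,x₃}, {x₂,x₃}, X }

Check:
Initial family (5 sets): { ∅, {x₁}, {x₃}, {x₁,x₂}, X }.
Iteration 1 (2 new):
  {x₁,x₃}  = {x₃} ∪ {x₁}
  {x₂,x₃}  = complement {x₁}
  [7 total]
Iteration 2. New:
  {x₂}  = complement {x₁,x₃}
  [8 total]
Iteration 3: already closed under ᶜ and ∪.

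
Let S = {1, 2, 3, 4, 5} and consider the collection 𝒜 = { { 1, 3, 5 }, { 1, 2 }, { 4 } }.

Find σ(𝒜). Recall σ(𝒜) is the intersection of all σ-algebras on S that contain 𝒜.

Take S₀ = 𝒜 ∪ {∅, S} = { {  }, { 4 }, { 1, 2 }, { 1, 3, 5 }, S }.
Pass 1: +5 →
  { 2, 4 }  = ᶜ of { 1, 3, 5 }
  { 1, 2, 4 }  = { 1, 2 } ∪ { 4 }
  { 3, 4, 5 }  = ᶜ of { 1, 2 }
  { 1, 2, 3, 5 }  = ᶜ of { 4 }
  { 1, 3, 4, 5 }  = { 4 } ∪ { 1, 3, 5 }
  — 10 sets.
Pass 2 adds 3:
  { 2 }  = ᶜ of { 1, 3, 4, 5 }
  { 3, 5 }  = ᶜ of { 1, 2, 4 }
  { 2, 3, 4, 5 }  = { 3, 4, 5 } ∪ { 2, 4 }
  — 13 sets.
Pass 3 (2 new):
  { 1 }  = ᶜ of { 2, 3, 4, 5 }
  { 2, 3, 5 }  = { 3, 5 } ∪ { 2 }
  — 15 sets.
Pass 4 (1 new):
  { 1, 4 }  = ᶜ of { 2, 3, 5 }
  — 16 sets.
After Pass 5 the family is unchanged; done.

σ(𝒜) = { {  }, { 1 }, { 2 }, { 4 }, { 1, 2 }, { 1, 4 }, { 2, 4 }, { 3, 5 }, { 1, 2, 4 }, { 1, 3, 5 }, { 2, 3, 5 }, { 3, 4, 5 }, { 1, 2, 3, 5 }, { 1, 3, 4, 5 }, { 2, 3, 4, 5 }, S }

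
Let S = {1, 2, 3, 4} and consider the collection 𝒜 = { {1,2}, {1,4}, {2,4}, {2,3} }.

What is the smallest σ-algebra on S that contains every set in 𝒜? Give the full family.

|σ(𝒜)| = 16.  σ(𝒜) = { {}, {1}, {2}, {3}, {4}, {1,2}, {1,3}, {1,4}, {2,3}, {2,4}, {3,4}, {1,2,3}, {1,2,4}, {1,3,4}, {2,3,4}, S }

Trace:
Take S₀ = 𝒜 ∪ {∅, S} = { {}, {1,2}, {1,4}, {2,3}, {2,4}, S }.
Round 1: 5 new —
  {1,3}  = complement {2,4}
  {3,4}  = complement {1,2}
  {1,2,3}  = {2,3} ∪ {1,2}
  {1,2,4}  = {1,4} ∪ {1,2}
  {2,3,4}  = {2,3} ∪ {2,4}
  [11 total]
Round 2 adds 4:
  {1}  = complement {2,3,4}
  {3}  = complement {1,2,4}
  {4}  = complement {1,2,3}
  {1,3,4}  = {3,4} ∪ {1,4}
  [15 total]
Round 3: +1 →
  {2}  = complement {1,3,4}
  [16 total]
Round 4: already closed under ᶜ and ∪.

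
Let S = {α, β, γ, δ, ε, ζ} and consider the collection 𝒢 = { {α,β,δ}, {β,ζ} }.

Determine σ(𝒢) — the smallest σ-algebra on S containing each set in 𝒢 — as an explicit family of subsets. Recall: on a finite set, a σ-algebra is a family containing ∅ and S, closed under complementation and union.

σ(𝒢) (16 sets): { {}, {β}, {ζ}, {α,δ}, {β,ζ}, {γ,ε}, {α,β,δ}, {α,δ,ζ}, {β,γ,ε}, {γ,ε,ζ}, {α,β,δ,ζ}, {α,γ,δ,ε}, {β,γ,ε,ζ}, {α,β,γ,δ,ε}, {α,γ,δ,ε,ζ}, S }

Working:
Begin from { {}, {β,ζ}, {α,β,δ}, S } (that is, 𝒢 plus ∅ and S).
Iteration 1: +3 →
  {γ,ε,ζ}  = complement {α,β,δ}
  {α,β,δ,ζ}  = {α,β,δ} ∪ {β,ζ}
  {α,γ,δ,ε}  = complement {β,ζ}
  — 7 sets.
Iteration 2: 4 new —
  {γ,ε}  = complement {α,β,δ,ζ}
  {β,γ,ε,ζ}  = {γ,ε,ζ} ∪ {β,ζ}
  {α,β,γ,δ,ε}  = {α,γ,δ,ε} ∪ {α,β,δ}
  {α,γ,δ,ε,ζ}  = {α,γ,δ,ε} ∪ {γ,ε,ζ}
  — 11 sets.
Iteration 3 (3 new):
  {β}  = complement {α,γ,δ,ε,ζ}
  {ζ}  = complement {α,β,γ,δ,ε}
  {α,δ}  = complement {β,γ,ε,ζ}
  — 14 sets.
Iteration 4 adds 2:
  {α,δ,ζ}  = {α,δ} ∪ {ζ}
  {β,γ,ε}  = {γ,ε} ∪ {β}
  — 16 sets.
Iteration 5 adds nothing — fixpoint reached.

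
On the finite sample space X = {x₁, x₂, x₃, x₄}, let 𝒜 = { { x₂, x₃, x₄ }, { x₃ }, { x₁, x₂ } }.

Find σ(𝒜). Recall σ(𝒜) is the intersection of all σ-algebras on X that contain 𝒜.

Begin from { ∅, { x₃ }, { x₁, x₂ }, { x₂, x₃, x₄ }, X } (that is, 𝒜 plus ∅ and X).
Round 1. New:
  { x₁ }  = complement { x₂, x₃, x₄ }
  { x₃, x₄ }  = complement { x₁, x₂ }
  { x₁, x₂, x₃ }  = { x₃ } ∪ { x₁, x₂ }
  { x₁, x₂, x₄ }  = complement { x₃ }
  — 9 sets.
Round 2 (3 new):
  { x₄ }  = complement { x₁, x₂, x₃ }
  { x₁, x₃ }  = { x₃ } ∪ { x₁ }
  { x₁, x₃, x₄ }  = { x₃, x₄ } ∪ { x₁ }
  — 12 sets.
Round 3 adds 3:
  { x₂ }  = complement { x₁, x₃, x₄ }
  { x₁, x₄ }  = { x₄ } ∪ { x₁ }
  { x₂, x₄ }  = complement { x₁, x₃ }
  — 15 sets.
Round 4 (1 new):
  { x₂, x₃ }  = complement { x₁, x₄ }
  — 16 sets.
Round 5: stable.

σ(𝒜) = { ∅, { x₁ }, { x₂ }, { x₃ }, { x₄ }, { x₁, x₂ }, { x₁, x₃ }, { x₁, x₄ }, { x₂, x₃ }, { x₂, x₄ }, { x₃, x₄ }, { x₁, x₂, x₃ }, { x₁, x₂, x₄ }, { x₁, x₃, x₄ }, { x₂, x₃, x₄ }, X }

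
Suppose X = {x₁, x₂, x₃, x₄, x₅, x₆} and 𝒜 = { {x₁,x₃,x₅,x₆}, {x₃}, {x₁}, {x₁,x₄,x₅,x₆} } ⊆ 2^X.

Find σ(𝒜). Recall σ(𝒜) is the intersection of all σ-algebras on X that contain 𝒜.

Start: 𝒜 ∪ {∅, X} = { {}, {x₁}, {x₃}, {x₁,x₃,x₅,x₆}, {x₁,x₄,x₅,x₆}, X }.
Iteration 1: 6 new —
  {x₁,x₃}  = {x₃} ∪ {x₁}
  {x₂,x₃}  = complement {x₁,x₄,x₅,x₆}
  {x₂,x₄}  = complement {x₁,x₃,x₅,x₆}
  {x₁,x₂,x₄,x₅,x₆}  = complement {x₃}
  {x₁,x₃,x₄,x₅,x₆}  = {x₁,x₃,x₅,x₆} ∪ {x₁,x₄,x₅,x₆}
  {x₂,x₃,x₄,x₅,x₆}  = complement {x₁}
  — 12 sets.
Iteration 2: 7 new —
  {x₂}  = complement {x₁,x₃,x₄,x₅,x₆}
  {x₁,x₂,x₃}  = {x₂,x₃} ∪ {x₁,x₃}
  {x₁,x₂,x₄}  = {x₂,x₄} ∪ {x₁}
  {x₂,x₃,x₄}  = {x₃} ∪ {x₂,x₄}
  {x₁,x₂,x₃,x₄}  = {x₁,x₃} ∪ {x₂,x₄}
  {x₂,x₄,x₅,x₆}  = complement {x₁,x₃}
  {x₁,x₂,x₃,x₅,x₆}  = {x₁,x₃,x₅,x₆} ∪ {x₂,x₃}
  — 19 sets.
Iteration 3: +6 →
  {x₄}  = complement {x₁,x₂,x₃,x₅,x₆}
  {x₁,x₂}  = {x₂} ∪ {x₁}
  {x₅,x₆}  = complement {x₁,x₂,x₃,x₄}
  {x₁,x₅,x₆}  = complement {x₂,x₃,x₄}
  {x₃,x₅,x₆}  = complement {x₁,x₂,x₄}
  {x₄,x₅,x₆}  = complement {x₁,x₂,x₃}
  — 25 sets.
Iteration 4: +7 →
  {x₁,x₄}  = {x₁} ∪ {x₄}
  {x₃,x₄}  = {x₃} ∪ {x₄}
  {x₁,x₃,x₄}  = {x₁,x₃} ∪ {x₄}
  {x₂,x₅,x₆}  = {x₅,x₆} ∪ {x₂}
  {x₁,x₂,x₅,x₆}  = {x₅,x₆} ∪ {x₁,x₂}
  {x₂,x₃,x₅,x₆}  = {x₅,x₆} ∪ {x₂,x₃}
  {x₃,x₄,x₅,x₆}  = complement {x₁,x₂}
  — 32 sets.
After Iteration 5 the family is unchanged; done.

|σ(𝒜)| = 32.  σ(𝒜) = { {}, {x₁}, {x₂}, {x₃}, {x₄}, {x₁,x₂}, {x₁,x₃}, {x₁,x₄}, {x₂,x₃}, {x₂,x₄}, {x₃,x₄}, {x₅,x₆}, {x₁,x₂,x₃}, {x₁,x₂,x₄}, {x₁,x₃,x₄}, {x₁,x₅,x₆}, {x₂,x₃,x₄}, {x₂,x₅,x₆}, {x₃,x₅,x₆}, {x₄,x₅,x₆}, {x₁,x₂,x₃,x₄}, {x₁,x₂,x₅,x₆}, {x₁,x₃,x₅,x₆}, {x₁,x₄,x₅,x₆}, {x₂,x₃,x₅,x₆}, {x₂,x₄,x₅,x₆}, {x₃,x₄,x₅,x₆}, {x₁,x₂,x₃,x₅,x₆}, {x₁,x₂,x₄,x₅,x₆}, {x₁,x₃,x₄,x₅,x₆}, {x₂,x₃,x₄,x₅,x₆}, X }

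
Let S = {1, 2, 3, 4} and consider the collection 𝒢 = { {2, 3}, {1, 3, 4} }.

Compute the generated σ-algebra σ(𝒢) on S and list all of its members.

Initial family (4 sets): { {}, {2, 3}, {1, 3, 4}, S }.
Iteration 1 (2 new):
  {2}  = S∖{1, 3, 4}
  {1, 4}  = S∖{2, 3}
  |family| = 6
Iteration 2: 1 new —
  {1, 2, 4}  = {1, 4} ∪ {2}
  |family| = 7
Iteration 3. New:
  {3}  = S∖{1, 2, 4}
  |family| = 8
Iteration 4: already closed under ᶜ and ∪.

Therefore σ(𝒢) = { {}, {2}, {3}, {1, 4}, {2, 3}, {1, 2, 4}, {1, 3, 4}, S } (|σ(𝒢)| = 8).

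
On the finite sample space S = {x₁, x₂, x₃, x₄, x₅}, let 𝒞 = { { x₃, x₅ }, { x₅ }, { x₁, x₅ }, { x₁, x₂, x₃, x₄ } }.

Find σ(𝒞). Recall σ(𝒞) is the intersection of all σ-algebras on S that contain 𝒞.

σ(𝒞) = { {}, { x₁ }, { x₃ }, { x₅ }, { x₁, x₃ }, { x₁, x₅ }, { x₂, x₄ }, { x₃, x₅ }, { x₁, x₂, x₄ }, { x₁, x₃, x₅ }, { x₂, x₃, x₄ }, { x₂, x₄, x₅ }, { x₁, x₂, x₃, x₄ }, { x₁, x₂, x₄, x₅ }, { x₂, x₃, x₄, x₅ }, S }

Trace:
Start: 𝒞 ∪ {∅, S} = { {}, { x₅ }, { x₁, x₅ }, { x₃, x₅ }, { x₁, x₂, x₃, x₄ }, S }.
Iteration 1: 3 new —
  { x₁, x₂, x₄ }  = complement { x₃, x₅ }
  { x₁, x₃, x₅ }  = { x₁, x₅ } ∪ { x₃, x₅ }
  { x₂, x₃, x₄ }  = complement { x₁, x₅ }
  [9 total]
Iteration 2: 3 new —
  { x₂, x₄ }  = complement { x₁, x₃, x₅ }
  { x₁, x₂, x₄, x₅ }  = { x₁, x₂, x₄ } ∪ { x₅ }
  { x₂, x₃, x₄, x₅ }  = { x₅ } ∪ { x₂, x₃, x₄ }
  [12 total]
Iteration 3 adds 3:
  { x₁ }  = complement { x₂, x₃, x₄, x₅ }
  { x₃ }  = complement { x₁, x₂, x₄, x₅ }
  { x₂, x₄, x₅ }  = { x₂, x₄ } ∪ { x₅ }
  [15 total]
Iteration 4 (1 new):
  { x₁, x₃ }  = complement { x₂, x₄, x₅ }
  [16 total]
Iteration 5: no new sets; the family is a σ-algebra.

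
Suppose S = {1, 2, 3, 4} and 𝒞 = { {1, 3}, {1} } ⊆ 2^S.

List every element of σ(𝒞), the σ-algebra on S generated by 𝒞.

σ(𝒞) (8 sets): { ∅, {1}, {3}, {1, 3}, {2, 4}, {1, 2, 4}, {2, 3, 4}, S }

Trace:
Begin from { ∅, {1}, {1, 3}, S } (that is, 𝒞 plus ∅ and S).
Round 1 (2 new):
  {2, 4}  = ᶜ of {1, 3}
  {2, 3, 4}  = ᶜ of {1}
  |family| = 6
Round 2: +1 →
  {1, 2, 4}  = {2, 4} ∪ {1}
  |family| = 7
Round 3 (1 new):
  {3}  = ᶜ of {1, 2, 4}
  |family| = 8
Round 4: closed — nothing new.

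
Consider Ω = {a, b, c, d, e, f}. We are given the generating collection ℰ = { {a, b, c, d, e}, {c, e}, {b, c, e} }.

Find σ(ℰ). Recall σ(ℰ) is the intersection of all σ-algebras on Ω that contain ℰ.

σ(ℰ) = { ∅, {b}, {f}, {a, d}, {b, f}, {c, e}, {a, b, d}, {a, d, f}, {b, c, e}, {c, e, f}, {a, b, d, f}, {a, c, d, e}, {b, c, e, f}, {a, b, c, d, e}, {a, c, d, e, f}, Ω }

Check:
Seed the family with ℰ together with ∅ and Ω: { ∅, {c, e}, {b, c, e}, {a, b, c, d, e}, Ω }.
Round 1. New:
  {f}  = Ω∖{a, b, c, d, e}
  {a, d, f}  = Ω∖{b, c, e}
  {a, b, d, f}  = Ω∖{c, e}
  (now 8)
Round 2: +3 →
  {c, e, f}  = {c, e} ∪ {f}
  {b, c, e, f}  = {b, c, e} ∪ {f}
  {a, c, d, e, f}  = {c, e} ∪ {a, d, f}
  (now 11)
Round 3: 3 new —
  {b}  = Ω∖{a, c, d, e, f}
  {a, d}  = Ω∖{b, c, e, f}
  {a, b, d}  = Ω∖{c, e, f}
  (now 14)
Round 4: +2 →
  {b, f}  = {b} ∪ {f}
  {a, c, d, e}  = {a, d} ∪ {c, e}
  (now 16)
Round 5 adds nothing — fixpoint reached.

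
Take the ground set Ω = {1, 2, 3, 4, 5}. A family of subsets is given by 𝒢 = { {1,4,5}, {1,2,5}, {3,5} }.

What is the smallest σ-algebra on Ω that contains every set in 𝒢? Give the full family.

σ(𝒢) = { {}, {1}, {2}, {3}, {4}, {5}, {1,2}, {1,3}, {1,4}, {1,5}, {2,3}, {2,4}, {2,5}, {3,4}, {3,5}, {4,5}, {1,2,3}, {1,2,4}, {1,2,5}, {1,3,4}, {1,3,5}, {1,4,5}, {2,3,4}, {2,3,5}, {2,4,5}, {3,4,5}, {1,2,3,4}, {1,2,3,5}, {1,2,4,5}, {1,3,4,5}, {2,3,4,5}, Ω }

Working:
Start: 𝒢 ∪ {∅, Ω} = { {}, {3,5}, {1,2,5}, {1,4,5}, Ω }.
Iteration 1 (6 new):
  {2,3}  = Ω∖{1,4,5}
  {3,4}  = Ω∖{1,2,5}
  {1,2,4}  = Ω∖{3,5}
  {1,2,3,5}  = {1,2,5} ∪ {3,5}
  {1,2,4,5}  = {1,4,5} ∪ {1,2,5}
  {1,3,4,5}  = {1,4,5} ∪ {3,5}
  |family| = 11
Iteration 2: +7 →
  {2}  = Ω∖{1,3,4,5}
  {3}  = Ω∖{1,2,4,5}
  {4}  = Ω∖{1,2,3,5}
  {2,3,4}  = {3,4} ∪ {2,3}
  {2,3,5}  = {2,3} ∪ {3,5}
  {3,4,5}  = {3,4} ∪ {3,5}
  {1,2,3,4}  = {3,4} ∪ {1,2,4}
  |family| = 18
Iteration 3: +6 →
  {5}  = Ω∖{1,2,3,4}
  {1,2}  = Ω∖{3,4,5}
  {1,4}  = Ω∖{2,3,5}
  {1,5}  = Ω∖{2,3,4}
  {2,4}  = {4} ∪ {2}
  {2,3,4,5}  = {3,4,5} ∪ {2,3,5}
  |family| = 24
Iteration 4. New:
  {1}  = Ω∖{2,3,4,5}
  {2,5}  = {2} ∪ {5}
  {4,5}  = {5} ∪ {4}
  {1,2,3}  = {1,2} ∪ {3}
  {1,3,4}  = {3,4} ∪ {1,4}
  {1,3,5}  = Ω∖{2,4}
  {2,4,5}  = {5} ∪ {2,4}
  |family| = 31
Iteration 5: +1 →
  {1,3}  = Ω∖{2,4,5}
  |family| = 32
Iteration 6: closed — nothing new.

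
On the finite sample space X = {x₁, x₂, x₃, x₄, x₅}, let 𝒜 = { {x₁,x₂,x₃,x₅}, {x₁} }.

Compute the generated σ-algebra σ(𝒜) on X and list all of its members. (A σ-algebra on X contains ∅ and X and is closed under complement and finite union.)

Take S₀ = 𝒜 ∪ {∅, X} = { {}, {x₁}, {x₁,x₂,x₃,x₅}, X }.
Pass 1 adds 2:
  {x₄}  = {x₁,x₂,x₃,x₅}ᶜ
  {x₂,x₃,x₄,x₅}  = {x₁}ᶜ
Pass 2 adds 1:
  {x₁,x₄}  = {x₄} ∪ {x₁}
Pass 3: +1 →
  {x₂,x₃,x₅}  = {x₁,x₄}ᶜ
Pass 4: stable.

Hence σ(𝒜) has 8 members: { {}, {x₁}, {x₄}, {x₁,x₄}, {x₂,x₃,x₅}, {x₁,x₂,x₃,x₅}, {x₂,x₃,x₄,x₅}, X }.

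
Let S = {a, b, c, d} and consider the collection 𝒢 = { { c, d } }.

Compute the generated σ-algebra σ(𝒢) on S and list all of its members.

|σ(𝒢)| = 4.  σ(𝒢) = { {  }, { a, b }, { c, d }, S }

Derivation:
Start: 𝒢 ∪ {∅, S} = { {  }, { c, d }, S }.
Step 1: 1 new —
  { a, b }  = ᶜ of { c, d }
  [4 total]
Step 2: no new sets; the family is a σ-algebra.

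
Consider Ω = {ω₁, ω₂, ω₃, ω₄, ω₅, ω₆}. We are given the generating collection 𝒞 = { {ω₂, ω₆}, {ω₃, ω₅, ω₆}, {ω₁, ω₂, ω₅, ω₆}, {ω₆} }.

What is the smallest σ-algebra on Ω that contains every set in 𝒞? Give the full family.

Start: 𝒞 ∪ {∅, Ω} = { ∅, {ω₆}, {ω₂, ω₆}, {ω₃, ω₅, ω₆}, {ω₁, ω₂, ω₅, ω₆}, Ω }.
Pass 1. New:
  {ω₃, ω₄}  = complement {ω₁, ω₂, ω₅, ω₆}
  {ω₁, ω₂, ω₄}  = complement {ω₃, ω₅, ω₆}
  {ω₁, ω₃, ω₄, ω₅}  = complement {ω₂, ω₆}
  {ω₂, ω₃, ω₅, ω₆}  = {ω₃, ω₅, ω₆} ∪ {ω₂, ω₆}
  {ω₁, ω₂, ω₃, ω₄, ω₅}  = complement {ω₆}
  {ω₁, ω₂, ω₃, ω₅, ω₆}  = {ω₃, ω₅, ω₆} ∪ {ω₁, ω₂, ω₅, ω₆}
  |family| = 12
Pass 2: +10 →
  {ω₄}  = complement {ω₁, ω₂, ω₃, ω₅, ω₆}
  {ω₁, ω₄}  = complement {ω₂, ω₃, ω₅, ω₆}
  {ω₃, ω₄, ω₆}  = {ω₃, ω₄} ∪ {ω₆}
  {ω₁, ω₂, ω₃, ω₄}  = {ω₃, ω₄} ∪ {ω₁, ω₂, ω₄}
  {ω₁, ω₂, ω₄, ω₆}  = {ω₂, ω₆} ∪ {ω₁, ω₂, ω₄}
  {ω₂, ω₃, ω₄, ω₆}  = {ω₃, ω₄} ∪ {ω₂, ω₆}
  {ω₃, ω₄, ω₅, ω₆}  = {ω₃, ω₄} ∪ {ω₃, ω₅, ω₆}
  {ω₁, ω₂, ω₄, ω₅, ω₆}  = {ω₁, ω₂, ω₄} ∪ {ω₁, ω₂, ω₅, ω₆}
  {ω₁, ω₃, ω₄, ω₅, ω₆}  = {ω₆} ∪ {ω₁, ω₃, ω₄, ω₅}
  {ω₂, ω₃, ω₄, ω₅, ω₆}  = {ω₃, ω₄} ∪ {ω₂, ω₃, ω₅, ω₆}
  |family| = 22
Pass 3: 14 new —
  {ω₁}  = complement {ω₂, ω₃, ω₄, ω₅, ω₆}
  {ω₂}  = complement {ω₁, ω₃, ω₄, ω₅, ω₆}
  {ω₃}  = complement {ω₁, ω₂, ω₄, ω₅, ω₆}
  {ω₁, ω₂}  = complement {ω₃, ω₄, ω₅, ω₆}
  {ω₁, ω₅}  = complement {ω₂, ω₃, ω₄, ω₆}
  {ω₃, ω₅}  = complement {ω₁, ω₂, ω₄, ω₆}
  {ω₄, ω₆}  = {ω₆} ∪ {ω₄}
  {ω₅, ω₆}  = complement {ω₁, ω₂, ω₃, ω₄}
  {ω₁, ω₂, ω₅}  = complement {ω₃, ω₄, ω₆}
  {ω₁, ω₃, ω₄}  = {ω₃, ω₄} ∪ {ω₁, ω₄}
  {ω₁, ω₄, ω₆}  = {ω₁, ω₄} ∪ {ω₆}
  {ω₂, ω₄, ω₆}  = {ω₂, ω₆} ∪ {ω₄}
  {ω₁, ω₃, ω₄, ω₆}  = {ω₁, ω₄} ∪ {ω₃, ω₄, ω₆}
  {ω₁, ω₂, ω₃, ω₄, ω₆}  = {ω₃, ω₄} ∪ {ω₁, ω₂, ω₄, ω₆}
  |family| = 36
Pass 4. New:
  {ω₅}  = complement {ω₁, ω₂, ω₃, ω₄, ω₆}
  {ω₁, ω₃}  = {ω₁} ∪ {ω₃}
  {ω₁, ω₆}  = {ω₁} ∪ {ω₆}
  {ω₂, ω₃}  = {ω₂} ∪ {ω₃}
  {ω₂, ω₄}  = {ω₂} ∪ {ω₄}
  {ω₂, ω₅}  = complement {ω₁, ω₃, ω₄, ω₆}
  {ω₃, ω₆}  = {ω₆} ∪ {ω₃}
  {ω₁, ω₂, ω₃}  = {ω₁, ω₂} ∪ {ω₃}
  {ω₁, ω₂, ω₆}  = {ω₁, ω₂} ∪ {ω₂, ω₆}
  {ω₁, ω₃, ω₅}  = complement {ω₂, ω₄, ω₆}
  {ω₁, ω₄, ω₅}  = {ω₁, ω₄} ∪ {ω₁, ω₅}
  {ω₁, ω₅, ω₆}  = {ω₅, ω₆} ∪ {ω₁}
  {ω₂, ω₃, ω₄}  = {ω₃, ω₄} ∪ {ω₂}
  {ω₂, ω₃, ω₅}  = complement {ω₁, ω₄, ω₆}
  {ω₂, ω₃, ω₆}  = {ω₂, ω₆} ∪ {ω₃}
  {ω₂, ω₅, ω₆}  = complement {ω₁, ω₃, ω₄}
  {ω₃, ω₄, ω₅}  = {ω₃, ω₄} ∪ {ω₃, ω₅}
  {ω₄, ω₅, ω₆}  = {ω₅, ω₆} ∪ {ω₄}
  {ω₁, ω₂, ω₃, ω₅}  = complement {ω₄, ω₆}
  {ω₁, ω₂, ω₄, ω₅}  = {ω₁, ω₂, ω₄} ∪ {ω₁, ω₂, ω₅}
  {ω₁, ω₃, ω₅, ω₆}  = {ω₁} ∪ {ω₃, ω₅, ω₆}
  {ω₁, ω₄, ω₅, ω₆}  = {ω₅, ω₆} ∪ {ω₁, ω₄, ω₆}
  {ω₂, ω₄, ω₅, ω₆}  = {ω₂, ω₄, ω₆} ∪ {ω₅, ω₆}
  |family| = 59
Pass 5: +5 →
  {ω₄, ω₅}  = {ω₅} ∪ {ω₄}
  {ω₁, ω₃, ω₆}  = {ω₁, ω₆} ∪ {ω₁, ω₃}
  {ω₂, ω₄, ω₅}  = {ω₂, ω₅} ∪ {ω₂, ω₄}
  {ω₁, ω₂, ω₃, ω₆}  = {ω₁, ω₆} ∪ {ω₁, ω₂, ω₃}
  {ω₂, ω₃, ω₄, ω₅}  = complement {ω₁, ω₆}
  |family| = 64
Pass 6: already closed under ᶜ and ∪.

σ(𝒞) = { ∅, {ω₁}, {ω₂}, {ω₃}, {ω₄}, {ω₅}, {ω₆}, {ω₁, ω₂}, {ω₁, ω₃}, {ω₁, ω₄}, {ω₁, ω₅}, {ω₁, ω₆}, {ω₂, ω₃}, {ω₂, ω₄}, {ω₂, ω₅}, {ω₂, ω₆}, {ω₃, ω₄}, {ω₃, ω₅}, {ω₃, ω₆}, {ω₄, ω₅}, {ω₄, ω₆}, {ω₅, ω₆}, {ω₁, ω₂, ω₃}, {ω₁, ω₂, ω₄}, {ω₁, ω₂, ω₅}, {ω₁, ω₂, ω₆}, {ω₁, ω₃, ω₄}, {ω₁, ω₃, ω₅}, {ω₁, ω₃, ω₆}, {ω₁, ω₄, ω₅}, {ω₁, ω₄, ω₆}, {ω₁, ω₅, ω₆}, {ω₂, ω₃, ω₄}, {ω₂, ω₃, ω₅}, {ω₂, ω₃, ω₆}, {ω₂, ω₄, ω₅}, {ω₂, ω₄, ω₆}, {ω₂, ω₅, ω₆}, {ω₃, ω₄, ω₅}, {ω₃, ω₄, ω₆}, {ω₃, ω₅, ω₆}, {ω₄, ω₅, ω₆}, {ω₁, ω₂, ω₃, ω₄}, {ω₁, ω₂, ω₃, ω₅}, {ω₁, ω₂, ω₃, ω₆}, {ω₁, ω₂, ω₄, ω₅}, {ω₁, ω₂, ω₄, ω₆}, {ω₁, ω₂, ω₅, ω₆}, {ω₁, ω₃, ω₄, ω₅}, {ω₁, ω₃, ω₄, ω₆}, {ω₁, ω₃, ω₅, ω₆}, {ω₁, ω₄, ω₅, ω₆}, {ω₂, ω₃, ω₄, ω₅}, {ω₂, ω₃, ω₄, ω₆}, {ω₂, ω₃, ω₅, ω₆}, {ω₂, ω₄, ω₅, ω₆}, {ω₃, ω₄, ω₅, ω₆}, {ω₁, ω₂, ω₃, ω₄, ω₅}, {ω₁, ω₂, ω₃, ω₄, ω₆}, {ω₁, ω₂, ω₃, ω₅, ω₆}, {ω₁, ω₂, ω₄, ω₅, ω₆}, {ω₁, ω₃, ω₄, ω₅, ω₆}, {ω₂, ω₃, ω₄, ω₅, ω₆}, Ω }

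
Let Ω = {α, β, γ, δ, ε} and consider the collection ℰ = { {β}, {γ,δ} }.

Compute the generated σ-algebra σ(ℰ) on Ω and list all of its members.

σ(ℰ) (8 sets): { ∅, {β}, {α,ε}, {γ,δ}, {α,β,ε}, {β,γ,δ}, {α,γ,δ,ε}, Ω }

Working:
Take S₀ = ℰ ∪ {∅, Ω} = { ∅, {β}, {γ,δ}, Ω }.
Iteration 1: +3 →
  {α,β,ε}  = ᶜ of {γ,δ}
  {β,γ,δ}  = {β} ∪ {γ,δ}
  {α,γ,δ,ε}  = ᶜ of {β}
Iteration 2. New:
  {α,ε}  = ᶜ of {β,γ,δ}
Iteration 3: already closed under ᶜ and ∪.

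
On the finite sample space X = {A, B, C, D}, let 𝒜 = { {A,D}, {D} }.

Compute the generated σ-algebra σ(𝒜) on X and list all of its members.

σ(𝒜) = { {}, {A}, {D}, {A,D}, {B,C}, {A,B,C}, {B,C,D}, X }

Working:
Take S₀ = 𝒜 ∪ {∅, X} = { {}, {D}, {A,D}, X }.
Iteration 1 (2 new):
  {B,C}  = X∖{A,D}
  {A,B,C}  = X∖{D}
  [6 total]
Iteration 2: +1 →
  {B,C,D}  = {B,C} ∪ {D}
  [7 total]
Iteration 3 (1 new):
  {A}  = X∖{B,C,D}
  [8 total]
Iteration 4: already closed under ᶜ and ∪.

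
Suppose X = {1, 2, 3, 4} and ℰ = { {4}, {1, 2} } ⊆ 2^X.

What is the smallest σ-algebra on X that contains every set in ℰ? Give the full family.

σ(ℰ) (8 sets): { {}, {3}, {4}, {1, 2}, {3, 4}, {1, 2, 3}, {1, 2, 4}, X }

Working:
Initial family (4 sets): { {}, {4}, {1, 2}, X }.
Round 1 (3 new):
  {3, 4}  = X∖{1, 2}
  {1, 2, 3}  = X∖{4}
  {1, 2, 4}  = {1, 2} ∪ {4}
  [7 total]
Round 2. New:
  {3}  = X∖{1, 2, 4}
  [8 total]
After Round 3 the family is unchanged; done.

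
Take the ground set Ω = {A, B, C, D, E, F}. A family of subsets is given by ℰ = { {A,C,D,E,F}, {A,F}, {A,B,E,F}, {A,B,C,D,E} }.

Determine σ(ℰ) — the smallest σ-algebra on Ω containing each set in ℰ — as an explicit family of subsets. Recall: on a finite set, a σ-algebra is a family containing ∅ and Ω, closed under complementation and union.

Start: ℰ ∪ {∅, Ω} = { {}, {A,F}, {A,B,E,F}, {A,B,C,D,E}, {A,C,D,E,F}, Ω }.
Iteration 1: 4 new —
  {B}  = {A,C,D,E,F}ᶜ
  {F}  = {A,B,C,D,E}ᶜ
  {C,D}  = {A,B,E,F}ᶜ
  {B,C,D,E}  = {A,F}ᶜ
Iteration 2 (6 new):
  {B,F}  = {B} ∪ {F}
  {A,B,F}  = {A,F} ∪ {B}
  {B,C,D}  = {C,D} ∪ {B}
  {C,D,F}  = {C,D} ∪ {F}
  {A,C,D,F}  = {C,D} ∪ {A,F}
  {B,C,D,E,F}  = {B,C,D,E} ∪ {F}
Iteration 3 (8 new):
  {A}  = {B,C,D,E,F}ᶜ
  {B,E}  = {A,C,D,F}ᶜ
  {A,B,E}  = {C,D,F}ᶜ
  {A,E,F}  = {B,C,D}ᶜ
  {C,D,E}  = {A,B,F}ᶜ
  {A,C,D,E}  = {B,F}ᶜ
  {B,C,D,F}  = {C,D} ∪ {B,F}
  {A,B,C,D,F}  = {C,D} ∪ {A,B,F}
Iteration 4. New:
  {E}  = {A,B,C,D,F}ᶜ
  {A,B}  = {B} ∪ {A}
  {A,E}  = {B,C,D,F}ᶜ
  {A,C,D}  = {C,D} ∪ {A}
  {B,E,F}  = {B,E} ∪ {B,F}
  {A,B,C,D}  = {B,C,D} ∪ {A}
  {C,D,E,F}  = {C,D,E} ∪ {F}
Iteration 5 adds 1:
  {E,F}  = {A,B,C,D}ᶜ
Iteration 6: closed — nothing new.

σ(ℰ) = { {}, {A}, {B}, {E}, {F}, {A,B}, {A,E}, {A,F}, {B,E}, {B,F}, {C,D}, {E,F}, {A,B,E}, {A,B,F}, {A,C,D}, {A,E,F}, {B,C,D}, {B,E,F}, {C,D,E}, {C,D,F}, {A,B,C,D}, {A,B,E,F}, {A,C,D,E}, {A,C,D,F}, {B,C,D,E}, {B,C,D,F}, {C,D,E,F}, {A,B,C,D,E}, {A,B,C,D,F}, {A,C,D,E,F}, {B,C,D,E,F}, Ω }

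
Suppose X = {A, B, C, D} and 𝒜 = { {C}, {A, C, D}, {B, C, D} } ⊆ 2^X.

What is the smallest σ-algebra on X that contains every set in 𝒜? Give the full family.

σ(𝒜) = { {}, {A}, {B}, {C}, {D}, {A, B}, {A, C}, {A, D}, {B, C}, {B, D}, {C, D}, {A, B, C}, {A, B, D}, {A, C, D}, {B, C, D}, X }

Trace:
Start: 𝒜 ∪ {∅, X} = { {}, {C}, {A, C, D}, {B, C, D}, X }.
Step 1. New:
  {A}  = complement {B, C, D}
  {B}  = complement {A, C, D}
  {A, B, D}  = complement {C}
Step 2. New:
  {A, B}  = {B} ∪ {A}
  {A, C}  = {C} ∪ {A}
  {B, C}  = {C} ∪ {B}
Step 3: +4 →
  {A, D}  = complement {B, C}
  {B, D}  = complement {A, C}
  {C, D}  = complement {A, B}
  {A, B, C}  = {C} ∪ {A, B}
Step 4. New:
  {D}  = complement {A, B, C}
Step 5: no new sets; the family is a σ-algebra.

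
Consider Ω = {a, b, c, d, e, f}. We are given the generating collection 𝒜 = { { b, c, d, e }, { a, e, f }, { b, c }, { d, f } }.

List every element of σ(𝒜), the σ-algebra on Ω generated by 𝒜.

σ(𝒜) (32 sets): { {}, { a }, { d }, { e }, { f }, { a, d }, { a, e }, { a, f }, { b, c }, { d, e }, { d, f }, { e, f }, { a, b, c }, { a, d, e }, { a, d, f }, { a, e, f }, { b, c, d }, { b, c, e }, { b, c, f }, { d, e, f }, { a, b, c, d }, { a, b, c, e }, { a, b, c, f }, { a, d, e, f }, { b, c, d, e }, { b, c, d, f }, { b, c, e, f }, { a, b, c, d, e }, { a, b, c, d, f }, { a, b, c, e, f }, { b, c, d, e, f }, Ω }

Working:
Initial family (6 sets): { {}, { b, c }, { d, f }, { a, e, f }, { b, c, d, e }, Ω }.
Round 1: 7 new —
  { a, f }  = { b, c, d, e }ᶜ
  { b, c, d }  = { a, e, f }ᶜ
  { a, b, c, e }  = { d, f }ᶜ
  { a, d, e, f }  = { b, c }ᶜ
  { b, c, d, f }  = { b, c } ∪ { d, f }
  { a, b, c, e, f }  = { b, c } ∪ { a, e, f }
  { b, c, d, e, f }  = { b, c, d, e } ∪ { d, f }
Round 2 (7 new):
  { a }  = { b, c, d, e, f }ᶜ
  { d }  = { a, b, c, e, f }ᶜ
  { a, e }  = { b, c, d, f }ᶜ
  { a, d, f }  = { a, f } ∪ { d, f }
  { a, b, c, f }  = { a, f } ∪ { b, c }
  { a, b, c, d, e }  = { b, c, d } ∪ { a, b, c, e }
  { a, b, c, d, f }  = { b, c, d } ∪ { a, f }
Round 3: 8 new —
  { e }  = { a, b, c, d, f }ᶜ
  { f }  = { a, b, c, d, e }ᶜ
  { a, d }  = { d } ∪ { a }
  { d, e }  = { a, b, c, f }ᶜ
  { a, b, c }  = { b, c } ∪ { a }
  { a, d, e }  = { a, e } ∪ { d }
  { b, c, e }  = { a, d, f }ᶜ
  { a, b, c, d }  = { b, c, d } ∪ { a }
Round 4. New:
  { e, f }  = { a, b, c, d }ᶜ
  { b, c, f }  = { a, d, e }ᶜ
  { d, e, f }  = { a, b, c }ᶜ
  { b, c, e, f }  = { a, d }ᶜ
Round 5: stable.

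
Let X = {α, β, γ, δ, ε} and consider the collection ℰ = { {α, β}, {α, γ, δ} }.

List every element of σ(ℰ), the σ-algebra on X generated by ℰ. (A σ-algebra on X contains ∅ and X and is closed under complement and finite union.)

|σ(ℰ)| = 16.  σ(ℰ) = { {}, {α}, {β}, {ε}, {α, β}, {α, ε}, {β, ε}, {γ, δ}, {α, β, ε}, {α, γ, δ}, {β, γ, δ}, {γ, δ, ε}, {α, β, γ, δ}, {α, γ, δ, ε}, {β, γ, δ, ε}, X }

Working:
Start: ℰ ∪ {∅, X} = { {}, {α, β}, {α, γ, δ}, X }.
Step 1: 3 new —
  {β, ε}  = {α, γ, δ}ᶜ
  {γ, δ, ε}  = {α, β}ᶜ
  {α, β, γ, δ}  = {α, β} ∪ {α, γ, δ}
  — 7 sets.
Step 2. New:
  {ε}  = {α, β, γ, δ}ᶜ
  {α, β, ε}  = {β, ε} ∪ {α, β}
  {α, γ, δ, ε}  = {γ, δ, ε} ∪ {α, γ, δ}
  {β, γ, δ, ε}  = {β, ε} ∪ {γ, δ, ε}
  — 11 sets.
Step 3. New:
  {α}  = {β, γ, δ, ε}ᶜ
  {β}  = {α, γ, δ, ε}ᶜ
  {γ, δ}  = {α, β, ε}ᶜ
  — 14 sets.
Step 4: 2 new —
  {α, ε}  = {ε} ∪ {α}
  {β, γ, δ}  = {γ, δ} ∪ {β}
  — 16 sets.
Step 5: stable.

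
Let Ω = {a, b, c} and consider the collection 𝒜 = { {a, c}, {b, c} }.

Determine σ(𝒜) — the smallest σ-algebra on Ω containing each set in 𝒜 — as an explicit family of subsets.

Start: 𝒜 ∪ {∅, Ω} = { {}, {a, c}, {b, c}, Ω }.
Pass 1 (2 new):
  {a}  = Ω∖{b, c}
  {b}  = Ω∖{a, c}
Pass 2: +1 →
  {a, b}  = {b} ∪ {a}
Pass 3. New:
  {c}  = Ω∖{a, b}
Pass 4 adds nothing — fixpoint reached.

|σ(𝒜)| = 8.  σ(𝒜) = { {}, {a}, {b}, {c}, {a, b}, {a, c}, {b, c}, Ω }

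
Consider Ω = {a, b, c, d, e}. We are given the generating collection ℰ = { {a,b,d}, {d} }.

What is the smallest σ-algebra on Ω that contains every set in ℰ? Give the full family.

|σ(ℰ)| = 8.  σ(ℰ) = { ∅, {d}, {a,b}, {c,e}, {a,b,d}, {c,d,e}, {a,b,c,e}, Ω }

Working:
Begin from { ∅, {d}, {a,b,d}, Ω } (that is, ℰ plus ∅ and Ω).
Step 1 adds 2:
  {c,e}  = {a,b,d}ᶜ
  {a,b,c,e}  = {d}ᶜ
  [6 total]
Step 2. New:
  {c,d,e}  = {d} ∪ {c,e}
  [7 total]
Step 3 adds 1:
  {a,b}  = {c,d,e}ᶜ
  [8 total]
Step 4: no new sets; the family is a σ-algebra.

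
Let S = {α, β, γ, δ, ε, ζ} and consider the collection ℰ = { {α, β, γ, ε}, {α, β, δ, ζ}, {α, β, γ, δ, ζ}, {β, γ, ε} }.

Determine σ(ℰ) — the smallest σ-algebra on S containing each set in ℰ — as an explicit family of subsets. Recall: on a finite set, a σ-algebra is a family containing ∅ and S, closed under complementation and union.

|σ(ℰ)| = 32.  σ(ℰ) = { {}, {α}, {β}, {γ}, {ε}, {α, β}, {α, γ}, {α, ε}, {β, γ}, {β, ε}, {γ, ε}, {δ, ζ}, {α, β, γ}, {α, β, ε}, {α, γ, ε}, {α, δ, ζ}, {β, γ, ε}, {β, δ, ζ}, {γ, δ, ζ}, {δ, ε, ζ}, {α, β, γ, ε}, {α, β, δ, ζ}, {α, γ, δ, ζ}, {α, δ, ε, ζ}, {β, γ, δ, ζ}, {β, δ, ε, ζ}, {γ, δ, ε, ζ}, {α, β, γ, δ, ζ}, {α, β, δ, ε, ζ}, {α, γ, δ, ε, ζ}, {β, γ, δ, ε, ζ}, S }

Trace:
Seed the family with ℰ together with ∅ and S: { {}, {β, γ, ε}, {α, β, γ, ε}, {α, β, δ, ζ}, {α, β, γ, δ, ζ}, S }.
Pass 1 adds 4:
  {ε}  = {α, β, γ, δ, ζ}ᶜ
  {γ, ε}  = {α, β, δ, ζ}ᶜ
  {δ, ζ}  = {α, β, γ, ε}ᶜ
  {α, δ, ζ}  = {β, γ, ε}ᶜ
  (now 10)
Pass 2: 6 new —
  {δ, ε, ζ}  = {ε} ∪ {δ, ζ}
  {α, δ, ε, ζ}  = {α, δ, ζ} ∪ {ε}
  {γ, δ, ε, ζ}  = {γ, ε} ∪ {δ, ζ}
  {α, β, δ, ε, ζ}  = {α, β, δ, ζ} ∪ {ε}
  {α, γ, δ, ε, ζ}  = {α, δ, ζ} ∪ {γ, ε}
  {β, γ, δ, ε, ζ}  = {β, γ, ε} ∪ {δ, ζ}
  (now 16)
Pass 3 adds 6:
  {α}  = {β, γ, δ, ε, ζ}ᶜ
  {β}  = {α, γ, δ, ε, ζ}ᶜ
  {γ}  = {α, β, δ, ε, ζ}ᶜ
  {α, β}  = {γ, δ, ε, ζ}ᶜ
  {β, γ}  = {α, δ, ε, ζ}ᶜ
  {α, β, γ}  = {δ, ε, ζ}ᶜ
  (now 22)
Pass 4. New:
  {α, γ}  = {γ} ∪ {α}
  {α, ε}  = {ε} ∪ {α}
  {β, ε}  = {β} ∪ {ε}
  {α, β, ε}  = {α, β} ∪ {ε}
  {α, γ, ε}  = {γ, ε} ∪ {α}
  {β, δ, ζ}  = {β} ∪ {δ, ζ}
  {γ, δ, ζ}  = {γ} ∪ {δ, ζ}
  {α, γ, δ, ζ}  = {α, δ, ζ} ∪ {γ}
  {β, γ, δ, ζ}  = {β, γ} ∪ {δ, ζ}
  {β, δ, ε, ζ}  = {β} ∪ {δ, ε, ζ}
  (now 32)
Pass 5: stable.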